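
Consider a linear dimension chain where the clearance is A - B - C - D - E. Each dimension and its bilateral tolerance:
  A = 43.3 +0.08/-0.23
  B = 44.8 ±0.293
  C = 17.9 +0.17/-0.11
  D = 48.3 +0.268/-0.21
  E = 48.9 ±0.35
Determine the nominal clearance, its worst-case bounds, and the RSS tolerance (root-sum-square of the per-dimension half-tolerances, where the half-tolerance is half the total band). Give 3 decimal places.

nominal=-116.600 wc=[-117.911,-115.557] rss=0.556

Stack each dimension's contribution:
  +A: nom +43.300 → Σnom=43.300; wc +0.080/-0.230 → slack +0.080/-0.230; half-tol=0.155, Σhalf²=0.024025
  -B: nom -44.800 → Σnom=-1.500; wc +0.293/-0.293 → slack +0.373/-0.523; half-tol=0.293, Σhalf²=0.109874
  -C: nom -17.900 → Σnom=-19.400; wc +0.110/-0.170 → slack +0.483/-0.693; half-tol=0.140, Σhalf²=0.129474
  -D: nom -48.300 → Σnom=-67.700; wc +0.210/-0.268 → slack +0.693/-0.961; half-tol=0.239, Σhalf²=0.186595
  -E: nom -48.900 → Σnom=-116.600; wc +0.350/-0.350 → slack +1.043/-1.311; half-tol=0.350, Σhalf²=0.309095
Nominal = -116.600. Worst-case = [-116.600 - 1.311, -116.600 + 1.043] = [-117.911, -115.557]. RSS = √0.309095 = 0.556.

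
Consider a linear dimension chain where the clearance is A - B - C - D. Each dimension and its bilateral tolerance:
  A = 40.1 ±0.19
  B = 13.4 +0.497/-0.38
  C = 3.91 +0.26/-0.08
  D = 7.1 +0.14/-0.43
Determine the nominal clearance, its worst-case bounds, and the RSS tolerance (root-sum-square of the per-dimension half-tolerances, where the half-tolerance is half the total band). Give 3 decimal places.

nominal=15.690 wc=[14.603,16.770] rss=0.582

Stack each dimension's contribution:
  +A: nom +40.100 → Σnom=40.100; wc +0.190/-0.190 → slack +0.190/-0.190; half-tol=0.190, Σhalf²=0.036100
  -B: nom -13.400 → Σnom=26.700; wc +0.380/-0.497 → slack +0.570/-0.687; half-tol=0.439, Σhalf²=0.228382
  -C: nom -3.910 → Σnom=22.790; wc +0.080/-0.260 → slack +0.650/-0.947; half-tol=0.170, Σhalf²=0.257282
  -D: nom -7.100 → Σnom=15.690; wc +0.430/-0.140 → slack +1.080/-1.087; half-tol=0.285, Σhalf²=0.338507
Nominal = 15.690. Worst-case = [15.690 - 1.087, 15.690 + 1.080] = [14.603, 16.770]. RSS = √0.338507 = 0.582.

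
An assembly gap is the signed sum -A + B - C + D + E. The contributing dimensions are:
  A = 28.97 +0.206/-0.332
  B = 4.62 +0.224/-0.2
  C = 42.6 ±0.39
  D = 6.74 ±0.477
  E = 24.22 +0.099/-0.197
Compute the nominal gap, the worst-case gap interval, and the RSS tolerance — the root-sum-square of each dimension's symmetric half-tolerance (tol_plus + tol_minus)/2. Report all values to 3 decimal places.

Stack each dimension's contribution:
  -A: nom -28.970 → Σnom=-28.970; wc +0.332/-0.206 → slack +0.332/-0.206; half-tol=0.269, Σhalf²=0.072361
  +B: nom +4.620 → Σnom=-24.350; wc +0.224/-0.200 → slack +0.556/-0.406; half-tol=0.212, Σhalf²=0.117305
  -C: nom -42.600 → Σnom=-66.950; wc +0.390/-0.390 → slack +0.946/-0.796; half-tol=0.390, Σhalf²=0.269405
  +D: nom +6.740 → Σnom=-60.210; wc +0.477/-0.477 → slack +1.423/-1.273; half-tol=0.477, Σhalf²=0.496934
  +E: nom +24.220 → Σnom=-35.990; wc +0.099/-0.197 → slack +1.522/-1.470; half-tol=0.148, Σhalf²=0.518838
Nominal = -35.990. Worst-case = [-35.990 - 1.470, -35.990 + 1.522] = [-37.460, -34.468]. RSS = √0.518838 = 0.720.

nominal=-35.990 wc=[-37.460,-34.468] rss=0.720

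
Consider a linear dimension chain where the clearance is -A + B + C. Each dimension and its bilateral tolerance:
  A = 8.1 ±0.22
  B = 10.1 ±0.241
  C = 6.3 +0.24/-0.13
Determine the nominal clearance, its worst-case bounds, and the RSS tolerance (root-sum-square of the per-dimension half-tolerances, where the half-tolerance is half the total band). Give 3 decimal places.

Stack each dimension's contribution:
  -A: nom -8.100 → Σnom=-8.100; wc +0.220/-0.220 → slack +0.220/-0.220; half-tol=0.220, Σhalf²=0.048400
  +B: nom +10.100 → Σnom=2.000; wc +0.241/-0.241 → slack +0.461/-0.461; half-tol=0.241, Σhalf²=0.106481
  +C: nom +6.300 → Σnom=8.300; wc +0.240/-0.130 → slack +0.701/-0.591; half-tol=0.185, Σhalf²=0.140706
Nominal = 8.300. Worst-case = [8.300 - 0.591, 8.300 + 0.701] = [7.709, 9.001]. RSS = √0.140706 = 0.375.

nominal=8.300 wc=[7.709,9.001] rss=0.375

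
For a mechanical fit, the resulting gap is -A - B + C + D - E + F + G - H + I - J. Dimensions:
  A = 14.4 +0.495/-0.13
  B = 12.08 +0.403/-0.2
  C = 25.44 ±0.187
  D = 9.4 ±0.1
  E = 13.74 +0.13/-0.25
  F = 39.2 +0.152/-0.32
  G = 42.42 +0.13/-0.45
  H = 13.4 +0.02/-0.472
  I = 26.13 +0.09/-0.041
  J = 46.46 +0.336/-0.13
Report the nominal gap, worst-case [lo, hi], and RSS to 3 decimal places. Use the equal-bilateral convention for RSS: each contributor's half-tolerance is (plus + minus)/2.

Stack each dimension's contribution:
  -A: nom -14.400 → Σnom=-14.400; wc +0.130/-0.495 → slack +0.130/-0.495; half-tol=0.312, Σhalf²=0.097656
  -B: nom -12.080 → Σnom=-26.480; wc +0.200/-0.403 → slack +0.330/-0.898; half-tol=0.301, Σhalf²=0.188558
  +C: nom +25.440 → Σnom=-1.040; wc +0.187/-0.187 → slack +0.517/-1.085; half-tol=0.187, Σhalf²=0.223527
  +D: nom +9.400 → Σnom=8.360; wc +0.100/-0.100 → slack +0.617/-1.185; half-tol=0.100, Σhalf²=0.233527
  -E: nom -13.740 → Σnom=-5.380; wc +0.250/-0.130 → slack +0.867/-1.315; half-tol=0.190, Σhalf²=0.269628
  +F: nom +39.200 → Σnom=33.820; wc +0.152/-0.320 → slack +1.019/-1.635; half-tol=0.236, Σhalf²=0.325323
  +G: nom +42.420 → Σnom=76.240; wc +0.130/-0.450 → slack +1.149/-2.085; half-tol=0.290, Σhalf²=0.409423
  -H: nom -13.400 → Σnom=62.840; wc +0.472/-0.020 → slack +1.621/-2.105; half-tol=0.246, Σhalf²=0.469940
  +I: nom +26.130 → Σnom=88.970; wc +0.090/-0.041 → slack +1.711/-2.146; half-tol=0.066, Σhalf²=0.474230
  -J: nom -46.460 → Σnom=42.510; wc +0.130/-0.336 → slack +1.841/-2.482; half-tol=0.233, Σhalf²=0.528519
Nominal = 42.510. Worst-case = [42.510 - 2.482, 42.510 + 1.841] = [40.028, 44.351]. RSS = √0.528519 = 0.727.

nominal=42.510 wc=[40.028,44.351] rss=0.727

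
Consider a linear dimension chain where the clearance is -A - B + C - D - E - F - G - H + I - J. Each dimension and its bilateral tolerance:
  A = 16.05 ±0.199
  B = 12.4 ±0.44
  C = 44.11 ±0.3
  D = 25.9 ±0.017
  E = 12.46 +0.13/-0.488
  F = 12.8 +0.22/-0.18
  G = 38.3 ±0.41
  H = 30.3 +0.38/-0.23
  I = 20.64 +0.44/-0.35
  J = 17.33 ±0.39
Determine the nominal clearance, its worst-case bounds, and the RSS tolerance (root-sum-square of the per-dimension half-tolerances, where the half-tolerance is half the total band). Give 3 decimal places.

nominal=-100.790 wc=[-103.626,-97.696] rss=1.014

Stack each dimension's contribution:
  -A: nom -16.050 → Σnom=-16.050; wc +0.199/-0.199 → slack +0.199/-0.199; half-tol=0.199, Σhalf²=0.039601
  -B: nom -12.400 → Σnom=-28.450; wc +0.440/-0.440 → slack +0.639/-0.639; half-tol=0.440, Σhalf²=0.233201
  +C: nom +44.110 → Σnom=15.660; wc +0.300/-0.300 → slack +0.939/-0.939; half-tol=0.300, Σhalf²=0.323201
  -D: nom -25.900 → Σnom=-10.240; wc +0.017/-0.017 → slack +0.956/-0.956; half-tol=0.017, Σhalf²=0.323490
  -E: nom -12.460 → Σnom=-22.700; wc +0.488/-0.130 → slack +1.444/-1.086; half-tol=0.309, Σhalf²=0.418971
  -F: nom -12.800 → Σnom=-35.500; wc +0.180/-0.220 → slack +1.624/-1.306; half-tol=0.200, Σhalf²=0.458971
  -G: nom -38.300 → Σnom=-73.800; wc +0.410/-0.410 → slack +2.034/-1.716; half-tol=0.410, Σhalf²=0.627071
  -H: nom -30.300 → Σnom=-104.100; wc +0.230/-0.380 → slack +2.264/-2.096; half-tol=0.305, Σhalf²=0.720096
  +I: nom +20.640 → Σnom=-83.460; wc +0.440/-0.350 → slack +2.704/-2.446; half-tol=0.395, Σhalf²=0.876121
  -J: nom -17.330 → Σnom=-100.790; wc +0.390/-0.390 → slack +3.094/-2.836; half-tol=0.390, Σhalf²=1.028221
Nominal = -100.790. Worst-case = [-100.790 - 2.836, -100.790 + 3.094] = [-103.626, -97.696]. RSS = √1.028221 = 1.014.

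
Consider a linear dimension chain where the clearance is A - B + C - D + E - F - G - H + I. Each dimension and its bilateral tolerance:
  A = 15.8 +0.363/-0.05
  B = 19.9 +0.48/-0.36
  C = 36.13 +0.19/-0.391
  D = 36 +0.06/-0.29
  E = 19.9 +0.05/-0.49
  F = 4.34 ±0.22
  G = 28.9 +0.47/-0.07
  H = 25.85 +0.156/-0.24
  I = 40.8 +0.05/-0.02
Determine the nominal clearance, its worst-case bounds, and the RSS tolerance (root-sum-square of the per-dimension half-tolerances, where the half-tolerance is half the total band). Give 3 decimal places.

Stack each dimension's contribution:
  +A: nom +15.800 → Σnom=15.800; wc +0.363/-0.050 → slack +0.363/-0.050; half-tol=0.206, Σhalf²=0.042642
  -B: nom -19.900 → Σnom=-4.100; wc +0.360/-0.480 → slack +0.723/-0.530; half-tol=0.420, Σhalf²=0.219042
  +C: nom +36.130 → Σnom=32.030; wc +0.190/-0.391 → slack +0.913/-0.921; half-tol=0.290, Σhalf²=0.303432
  -D: nom -36.000 → Σnom=-3.970; wc +0.290/-0.060 → slack +1.203/-0.981; half-tol=0.175, Σhalf²=0.334057
  +E: nom +19.900 → Σnom=15.930; wc +0.050/-0.490 → slack +1.253/-1.471; half-tol=0.270, Σhalf²=0.406957
  -F: nom -4.340 → Σnom=11.590; wc +0.220/-0.220 → slack +1.473/-1.691; half-tol=0.220, Σhalf²=0.455357
  -G: nom -28.900 → Σnom=-17.310; wc +0.070/-0.470 → slack +1.543/-2.161; half-tol=0.270, Σhalf²=0.528257
  -H: nom -25.850 → Σnom=-43.160; wc +0.240/-0.156 → slack +1.783/-2.317; half-tol=0.198, Σhalf²=0.567461
  +I: nom +40.800 → Σnom=-2.360; wc +0.050/-0.020 → slack +1.833/-2.337; half-tol=0.035, Σhalf²=0.568686
Nominal = -2.360. Worst-case = [-2.360 - 2.337, -2.360 + 1.833] = [-4.697, -0.527]. RSS = √0.568686 = 0.754.

nominal=-2.360 wc=[-4.697,-0.527] rss=0.754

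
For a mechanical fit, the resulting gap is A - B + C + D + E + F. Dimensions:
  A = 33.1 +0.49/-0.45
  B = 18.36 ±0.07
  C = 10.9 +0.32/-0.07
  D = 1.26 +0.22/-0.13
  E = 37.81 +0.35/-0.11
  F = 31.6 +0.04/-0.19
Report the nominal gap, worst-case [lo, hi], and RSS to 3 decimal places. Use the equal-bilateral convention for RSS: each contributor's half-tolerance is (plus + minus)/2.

nominal=96.310 wc=[95.290,97.800] rss=0.600

Stack each dimension's contribution:
  +A: nom +33.100 → Σnom=33.100; wc +0.490/-0.450 → slack +0.490/-0.450; half-tol=0.470, Σhalf²=0.220900
  -B: nom -18.360 → Σnom=14.740; wc +0.070/-0.070 → slack +0.560/-0.520; half-tol=0.070, Σhalf²=0.225800
  +C: nom +10.900 → Σnom=25.640; wc +0.320/-0.070 → slack +0.880/-0.590; half-tol=0.195, Σhalf²=0.263825
  +D: nom +1.260 → Σnom=26.900; wc +0.220/-0.130 → slack +1.100/-0.720; half-tol=0.175, Σhalf²=0.294450
  +E: nom +37.810 → Σnom=64.710; wc +0.350/-0.110 → slack +1.450/-0.830; half-tol=0.230, Σhalf²=0.347350
  +F: nom +31.600 → Σnom=96.310; wc +0.040/-0.190 → slack +1.490/-1.020; half-tol=0.115, Σhalf²=0.360575
Nominal = 96.310. Worst-case = [96.310 - 1.020, 96.310 + 1.490] = [95.290, 97.800]. RSS = √0.360575 = 0.600.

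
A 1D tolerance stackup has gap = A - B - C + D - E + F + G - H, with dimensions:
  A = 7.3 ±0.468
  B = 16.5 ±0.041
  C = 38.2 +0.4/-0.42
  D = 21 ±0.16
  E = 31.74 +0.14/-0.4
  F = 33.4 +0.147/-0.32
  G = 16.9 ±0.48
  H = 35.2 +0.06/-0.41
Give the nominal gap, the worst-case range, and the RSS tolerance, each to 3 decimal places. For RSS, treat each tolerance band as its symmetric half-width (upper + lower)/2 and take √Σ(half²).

Stack each dimension's contribution:
  +A: nom +7.300 → Σnom=7.300; wc +0.468/-0.468 → slack +0.468/-0.468; half-tol=0.468, Σhalf²=0.219024
  -B: nom -16.500 → Σnom=-9.200; wc +0.041/-0.041 → slack +0.509/-0.509; half-tol=0.041, Σhalf²=0.220705
  -C: nom -38.200 → Σnom=-47.400; wc +0.420/-0.400 → slack +0.929/-0.909; half-tol=0.410, Σhalf²=0.388805
  +D: nom +21.000 → Σnom=-26.400; wc +0.160/-0.160 → slack +1.089/-1.069; half-tol=0.160, Σhalf²=0.414405
  -E: nom -31.740 → Σnom=-58.140; wc +0.400/-0.140 → slack +1.489/-1.209; half-tol=0.270, Σhalf²=0.487305
  +F: nom +33.400 → Σnom=-24.740; wc +0.147/-0.320 → slack +1.636/-1.529; half-tol=0.233, Σhalf²=0.541827
  +G: nom +16.900 → Σnom=-7.840; wc +0.480/-0.480 → slack +2.116/-2.009; half-tol=0.480, Σhalf²=0.772227
  -H: nom -35.200 → Σnom=-43.040; wc +0.410/-0.060 → slack +2.526/-2.069; half-tol=0.235, Σhalf²=0.827452
Nominal = -43.040. Worst-case = [-43.040 - 2.069, -43.040 + 2.526] = [-45.109, -40.514]. RSS = √0.827452 = 0.910.

nominal=-43.040 wc=[-45.109,-40.514] rss=0.910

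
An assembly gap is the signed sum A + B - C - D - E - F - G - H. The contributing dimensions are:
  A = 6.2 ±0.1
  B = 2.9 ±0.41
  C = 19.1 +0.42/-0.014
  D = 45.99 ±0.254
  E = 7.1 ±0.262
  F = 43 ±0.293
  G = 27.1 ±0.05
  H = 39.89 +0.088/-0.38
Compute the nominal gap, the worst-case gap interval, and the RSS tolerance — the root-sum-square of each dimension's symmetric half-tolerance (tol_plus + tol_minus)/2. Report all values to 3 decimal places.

nominal=-173.080 wc=[-174.957,-171.317] rss=0.708

Stack each dimension's contribution:
  +A: nom +6.200 → Σnom=6.200; wc +0.100/-0.100 → slack +0.100/-0.100; half-tol=0.100, Σhalf²=0.010000
  +B: nom +2.900 → Σnom=9.100; wc +0.410/-0.410 → slack +0.510/-0.510; half-tol=0.410, Σhalf²=0.178100
  -C: nom -19.100 → Σnom=-10.000; wc +0.014/-0.420 → slack +0.524/-0.930; half-tol=0.217, Σhalf²=0.225189
  -D: nom -45.990 → Σnom=-55.990; wc +0.254/-0.254 → slack +0.778/-1.184; half-tol=0.254, Σhalf²=0.289705
  -E: nom -7.100 → Σnom=-63.090; wc +0.262/-0.262 → slack +1.040/-1.446; half-tol=0.262, Σhalf²=0.358349
  -F: nom -43.000 → Σnom=-106.090; wc +0.293/-0.293 → slack +1.333/-1.739; half-tol=0.293, Σhalf²=0.444198
  -G: nom -27.100 → Σnom=-133.190; wc +0.050/-0.050 → slack +1.383/-1.789; half-tol=0.050, Σhalf²=0.446698
  -H: nom -39.890 → Σnom=-173.080; wc +0.380/-0.088 → slack +1.763/-1.877; half-tol=0.234, Σhalf²=0.501454
Nominal = -173.080. Worst-case = [-173.080 - 1.877, -173.080 + 1.763] = [-174.957, -171.317]. RSS = √0.501454 = 0.708.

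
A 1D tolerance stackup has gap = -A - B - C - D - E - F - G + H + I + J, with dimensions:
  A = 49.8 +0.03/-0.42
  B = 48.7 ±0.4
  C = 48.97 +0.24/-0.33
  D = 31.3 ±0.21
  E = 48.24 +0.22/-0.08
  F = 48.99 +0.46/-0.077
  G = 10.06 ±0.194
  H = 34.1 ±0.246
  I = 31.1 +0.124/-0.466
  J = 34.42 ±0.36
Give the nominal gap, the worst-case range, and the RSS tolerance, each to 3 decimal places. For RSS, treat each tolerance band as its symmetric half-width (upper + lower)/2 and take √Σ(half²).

nominal=-186.440 wc=[-189.266,-183.999] rss=0.863

Stack each dimension's contribution:
  -A: nom -49.800 → Σnom=-49.800; wc +0.420/-0.030 → slack +0.420/-0.030; half-tol=0.225, Σhalf²=0.050625
  -B: nom -48.700 → Σnom=-98.500; wc +0.400/-0.400 → slack +0.820/-0.430; half-tol=0.400, Σhalf²=0.210625
  -C: nom -48.970 → Σnom=-147.470; wc +0.330/-0.240 → slack +1.150/-0.670; half-tol=0.285, Σhalf²=0.291850
  -D: nom -31.300 → Σnom=-178.770; wc +0.210/-0.210 → slack +1.360/-0.880; half-tol=0.210, Σhalf²=0.335950
  -E: nom -48.240 → Σnom=-227.010; wc +0.080/-0.220 → slack +1.440/-1.100; half-tol=0.150, Σhalf²=0.358450
  -F: nom -48.990 → Σnom=-276.000; wc +0.077/-0.460 → slack +1.517/-1.560; half-tol=0.269, Σhalf²=0.430542
  -G: nom -10.060 → Σnom=-286.060; wc +0.194/-0.194 → slack +1.711/-1.754; half-tol=0.194, Σhalf²=0.468178
  +H: nom +34.100 → Σnom=-251.960; wc +0.246/-0.246 → slack +1.957/-2.000; half-tol=0.246, Σhalf²=0.528694
  +I: nom +31.100 → Σnom=-220.860; wc +0.124/-0.466 → slack +2.081/-2.466; half-tol=0.295, Σhalf²=0.615719
  +J: nom +34.420 → Σnom=-186.440; wc +0.360/-0.360 → slack +2.441/-2.826; half-tol=0.360, Σhalf²=0.745319
Nominal = -186.440. Worst-case = [-186.440 - 2.826, -186.440 + 2.441] = [-189.266, -183.999]. RSS = √0.745319 = 0.863.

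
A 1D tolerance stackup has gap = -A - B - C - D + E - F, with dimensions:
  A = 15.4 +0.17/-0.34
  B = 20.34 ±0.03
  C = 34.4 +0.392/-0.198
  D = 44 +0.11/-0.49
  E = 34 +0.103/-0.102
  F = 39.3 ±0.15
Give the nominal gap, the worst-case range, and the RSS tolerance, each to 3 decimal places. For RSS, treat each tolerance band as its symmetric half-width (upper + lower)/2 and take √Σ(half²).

nominal=-119.440 wc=[-120.394,-118.129] rss=0.525

Stack each dimension's contribution:
  -A: nom -15.400 → Σnom=-15.400; wc +0.340/-0.170 → slack +0.340/-0.170; half-tol=0.255, Σhalf²=0.065025
  -B: nom -20.340 → Σnom=-35.740; wc +0.030/-0.030 → slack +0.370/-0.200; half-tol=0.030, Σhalf²=0.065925
  -C: nom -34.400 → Σnom=-70.140; wc +0.198/-0.392 → slack +0.568/-0.592; half-tol=0.295, Σhalf²=0.152950
  -D: nom -44.000 → Σnom=-114.140; wc +0.490/-0.110 → slack +1.058/-0.702; half-tol=0.300, Σhalf²=0.242950
  +E: nom +34.000 → Σnom=-80.140; wc +0.103/-0.102 → slack +1.161/-0.804; half-tol=0.102, Σhalf²=0.253456
  -F: nom -39.300 → Σnom=-119.440; wc +0.150/-0.150 → slack +1.311/-0.954; half-tol=0.150, Σhalf²=0.275956
Nominal = -119.440. Worst-case = [-119.440 - 0.954, -119.440 + 1.311] = [-120.394, -118.129]. RSS = √0.275956 = 0.525.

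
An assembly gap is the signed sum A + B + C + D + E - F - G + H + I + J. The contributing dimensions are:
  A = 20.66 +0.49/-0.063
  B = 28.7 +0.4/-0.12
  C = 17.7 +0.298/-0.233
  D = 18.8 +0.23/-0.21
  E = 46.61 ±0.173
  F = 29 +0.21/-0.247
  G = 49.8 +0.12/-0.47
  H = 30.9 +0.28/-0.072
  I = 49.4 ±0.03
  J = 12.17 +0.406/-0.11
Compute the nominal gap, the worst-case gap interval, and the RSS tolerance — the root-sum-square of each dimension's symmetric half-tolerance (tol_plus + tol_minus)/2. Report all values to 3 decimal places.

nominal=146.140 wc=[144.799,149.164] rss=0.728

Stack each dimension's contribution:
  +A: nom +20.660 → Σnom=20.660; wc +0.490/-0.063 → slack +0.490/-0.063; half-tol=0.276, Σhalf²=0.076452
  +B: nom +28.700 → Σnom=49.360; wc +0.400/-0.120 → slack +0.890/-0.183; half-tol=0.260, Σhalf²=0.144052
  +C: nom +17.700 → Σnom=67.060; wc +0.298/-0.233 → slack +1.188/-0.416; half-tol=0.266, Σhalf²=0.214542
  +D: nom +18.800 → Σnom=85.860; wc +0.230/-0.210 → slack +1.418/-0.626; half-tol=0.220, Σhalf²=0.262942
  +E: nom +46.610 → Σnom=132.470; wc +0.173/-0.173 → slack +1.591/-0.799; half-tol=0.173, Σhalf²=0.292871
  -F: nom -29.000 → Σnom=103.470; wc +0.247/-0.210 → slack +1.838/-1.009; half-tol=0.228, Σhalf²=0.345084
  -G: nom -49.800 → Σnom=53.670; wc +0.470/-0.120 → slack +2.308/-1.129; half-tol=0.295, Σhalf²=0.432109
  +H: nom +30.900 → Σnom=84.570; wc +0.280/-0.072 → slack +2.588/-1.201; half-tol=0.176, Σhalf²=0.463085
  +I: nom +49.400 → Σnom=133.970; wc +0.030/-0.030 → slack +2.618/-1.231; half-tol=0.030, Σhalf²=0.463985
  +J: nom +12.170 → Σnom=146.140; wc +0.406/-0.110 → slack +3.024/-1.341; half-tol=0.258, Σhalf²=0.530549
Nominal = 146.140. Worst-case = [146.140 - 1.341, 146.140 + 3.024] = [144.799, 149.164]. RSS = √0.530549 = 0.728.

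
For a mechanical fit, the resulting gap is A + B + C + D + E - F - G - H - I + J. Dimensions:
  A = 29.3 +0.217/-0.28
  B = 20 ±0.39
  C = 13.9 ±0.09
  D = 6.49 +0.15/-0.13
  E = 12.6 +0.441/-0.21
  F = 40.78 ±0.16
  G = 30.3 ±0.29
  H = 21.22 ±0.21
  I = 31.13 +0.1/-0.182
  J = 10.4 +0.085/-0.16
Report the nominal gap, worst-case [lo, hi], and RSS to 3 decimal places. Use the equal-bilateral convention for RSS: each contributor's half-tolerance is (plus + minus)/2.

nominal=-30.740 wc=[-32.760,-28.525] rss=0.732

Stack each dimension's contribution:
  +A: nom +29.300 → Σnom=29.300; wc +0.217/-0.280 → slack +0.217/-0.280; half-tol=0.248, Σhalf²=0.061752
  +B: nom +20.000 → Σnom=49.300; wc +0.390/-0.390 → slack +0.607/-0.670; half-tol=0.390, Σhalf²=0.213852
  +C: nom +13.900 → Σnom=63.200; wc +0.090/-0.090 → slack +0.697/-0.760; half-tol=0.090, Σhalf²=0.221952
  +D: nom +6.490 → Σnom=69.690; wc +0.150/-0.130 → slack +0.847/-0.890; half-tol=0.140, Σhalf²=0.241552
  +E: nom +12.600 → Σnom=82.290; wc +0.441/-0.210 → slack +1.288/-1.100; half-tol=0.326, Σhalf²=0.347503
  -F: nom -40.780 → Σnom=41.510; wc +0.160/-0.160 → slack +1.448/-1.260; half-tol=0.160, Σhalf²=0.373103
  -G: nom -30.300 → Σnom=11.210; wc +0.290/-0.290 → slack +1.738/-1.550; half-tol=0.290, Σhalf²=0.457203
  -H: nom -21.220 → Σnom=-10.010; wc +0.210/-0.210 → slack +1.948/-1.760; half-tol=0.210, Σhalf²=0.501303
  -I: nom -31.130 → Σnom=-41.140; wc +0.182/-0.100 → slack +2.130/-1.860; half-tol=0.141, Σhalf²=0.521184
  +J: nom +10.400 → Σnom=-30.740; wc +0.085/-0.160 → slack +2.215/-2.020; half-tol=0.122, Σhalf²=0.536190
Nominal = -30.740. Worst-case = [-30.740 - 2.020, -30.740 + 2.215] = [-32.760, -28.525]. RSS = √0.536190 = 0.732.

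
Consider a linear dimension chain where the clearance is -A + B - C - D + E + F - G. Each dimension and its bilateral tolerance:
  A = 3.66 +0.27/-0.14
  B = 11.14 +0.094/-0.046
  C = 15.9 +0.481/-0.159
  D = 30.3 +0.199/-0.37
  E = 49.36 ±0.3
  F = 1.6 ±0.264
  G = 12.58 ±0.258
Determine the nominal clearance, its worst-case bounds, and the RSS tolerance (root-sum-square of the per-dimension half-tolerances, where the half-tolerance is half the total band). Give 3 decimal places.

Stack each dimension's contribution:
  -A: nom -3.660 → Σnom=-3.660; wc +0.140/-0.270 → slack +0.140/-0.270; half-tol=0.205, Σhalf²=0.042025
  +B: nom +11.140 → Σnom=7.480; wc +0.094/-0.046 → slack +0.234/-0.316; half-tol=0.070, Σhalf²=0.046925
  -C: nom -15.900 → Σnom=-8.420; wc +0.159/-0.481 → slack +0.393/-0.797; half-tol=0.320, Σhalf²=0.149325
  -D: nom -30.300 → Σnom=-38.720; wc +0.370/-0.199 → slack +0.763/-0.996; half-tol=0.284, Σhalf²=0.230265
  +E: nom +49.360 → Σnom=10.640; wc +0.300/-0.300 → slack +1.063/-1.296; half-tol=0.300, Σhalf²=0.320265
  +F: nom +1.600 → Σnom=12.240; wc +0.264/-0.264 → slack +1.327/-1.560; half-tol=0.264, Σhalf²=0.389961
  -G: nom -12.580 → Σnom=-0.340; wc +0.258/-0.258 → slack +1.585/-1.818; half-tol=0.258, Σhalf²=0.456525
Nominal = -0.340. Worst-case = [-0.340 - 1.818, -0.340 + 1.585] = [-2.158, 1.245]. RSS = √0.456525 = 0.676.

nominal=-0.340 wc=[-2.158,1.245] rss=0.676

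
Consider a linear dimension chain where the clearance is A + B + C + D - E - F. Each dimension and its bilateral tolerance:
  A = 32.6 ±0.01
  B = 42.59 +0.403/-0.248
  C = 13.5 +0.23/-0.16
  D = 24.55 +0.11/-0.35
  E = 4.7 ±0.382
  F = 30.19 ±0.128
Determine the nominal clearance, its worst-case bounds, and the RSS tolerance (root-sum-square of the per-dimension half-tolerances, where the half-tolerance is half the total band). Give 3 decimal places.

Stack each dimension's contribution:
  +A: nom +32.600 → Σnom=32.600; wc +0.010/-0.010 → slack +0.010/-0.010; half-tol=0.010, Σhalf²=0.000100
  +B: nom +42.590 → Σnom=75.190; wc +0.403/-0.248 → slack +0.413/-0.258; half-tol=0.326, Σhalf²=0.106050
  +C: nom +13.500 → Σnom=88.690; wc +0.230/-0.160 → slack +0.643/-0.418; half-tol=0.195, Σhalf²=0.144075
  +D: nom +24.550 → Σnom=113.240; wc +0.110/-0.350 → slack +0.753/-0.768; half-tol=0.230, Σhalf²=0.196975
  -E: nom -4.700 → Σnom=108.540; wc +0.382/-0.382 → slack +1.135/-1.150; half-tol=0.382, Σhalf²=0.342899
  -F: nom -30.190 → Σnom=78.350; wc +0.128/-0.128 → slack +1.263/-1.278; half-tol=0.128, Σhalf²=0.359283
Nominal = 78.350. Worst-case = [78.350 - 1.278, 78.350 + 1.263] = [77.072, 79.613]. RSS = √0.359283 = 0.599.

nominal=78.350 wc=[77.072,79.613] rss=0.599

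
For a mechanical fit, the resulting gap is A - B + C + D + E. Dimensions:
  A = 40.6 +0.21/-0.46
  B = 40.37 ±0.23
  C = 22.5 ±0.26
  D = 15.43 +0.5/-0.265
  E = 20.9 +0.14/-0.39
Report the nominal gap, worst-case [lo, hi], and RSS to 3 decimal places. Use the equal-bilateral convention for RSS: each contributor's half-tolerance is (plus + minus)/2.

nominal=59.060 wc=[57.455,60.400] rss=0.670

Stack each dimension's contribution:
  +A: nom +40.600 → Σnom=40.600; wc +0.210/-0.460 → slack +0.210/-0.460; half-tol=0.335, Σhalf²=0.112225
  -B: nom -40.370 → Σnom=0.230; wc +0.230/-0.230 → slack +0.440/-0.690; half-tol=0.230, Σhalf²=0.165125
  +C: nom +22.500 → Σnom=22.730; wc +0.260/-0.260 → slack +0.700/-0.950; half-tol=0.260, Σhalf²=0.232725
  +D: nom +15.430 → Σnom=38.160; wc +0.500/-0.265 → slack +1.200/-1.215; half-tol=0.383, Σhalf²=0.379031
  +E: nom +20.900 → Σnom=59.060; wc +0.140/-0.390 → slack +1.340/-1.605; half-tol=0.265, Σhalf²=0.449256
Nominal = 59.060. Worst-case = [59.060 - 1.605, 59.060 + 1.340] = [57.455, 60.400]. RSS = √0.449256 = 0.670.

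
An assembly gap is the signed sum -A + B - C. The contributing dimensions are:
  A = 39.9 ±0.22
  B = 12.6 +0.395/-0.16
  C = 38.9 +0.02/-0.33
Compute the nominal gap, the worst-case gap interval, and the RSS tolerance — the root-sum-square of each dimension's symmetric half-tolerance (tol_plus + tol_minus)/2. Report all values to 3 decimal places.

Stack each dimension's contribution:
  -A: nom -39.900 → Σnom=-39.900; wc +0.220/-0.220 → slack +0.220/-0.220; half-tol=0.220, Σhalf²=0.048400
  +B: nom +12.600 → Σnom=-27.300; wc +0.395/-0.160 → slack +0.615/-0.380; half-tol=0.278, Σhalf²=0.125406
  -C: nom -38.900 → Σnom=-66.200; wc +0.330/-0.020 → slack +0.945/-0.400; half-tol=0.175, Σhalf²=0.156031
Nominal = -66.200. Worst-case = [-66.200 - 0.400, -66.200 + 0.945] = [-66.600, -65.255]. RSS = √0.156031 = 0.395.

nominal=-66.200 wc=[-66.600,-65.255] rss=0.395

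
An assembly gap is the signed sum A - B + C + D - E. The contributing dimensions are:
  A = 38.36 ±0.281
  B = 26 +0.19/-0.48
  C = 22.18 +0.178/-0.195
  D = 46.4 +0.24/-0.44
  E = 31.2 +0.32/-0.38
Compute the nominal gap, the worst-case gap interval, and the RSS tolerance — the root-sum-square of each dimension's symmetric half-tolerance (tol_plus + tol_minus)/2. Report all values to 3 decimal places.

Stack each dimension's contribution:
  +A: nom +38.360 → Σnom=38.360; wc +0.281/-0.281 → slack +0.281/-0.281; half-tol=0.281, Σhalf²=0.078961
  -B: nom -26.000 → Σnom=12.360; wc +0.480/-0.190 → slack +0.761/-0.471; half-tol=0.335, Σhalf²=0.191186
  +C: nom +22.180 → Σnom=34.540; wc +0.178/-0.195 → slack +0.939/-0.666; half-tol=0.186, Σhalf²=0.225968
  +D: nom +46.400 → Σnom=80.940; wc +0.240/-0.440 → slack +1.179/-1.106; half-tol=0.340, Σhalf²=0.341568
  -E: nom -31.200 → Σnom=49.740; wc +0.380/-0.320 → slack +1.559/-1.426; half-tol=0.350, Σhalf²=0.464068
Nominal = 49.740. Worst-case = [49.740 - 1.426, 49.740 + 1.559] = [48.314, 51.299]. RSS = √0.464068 = 0.681.

nominal=49.740 wc=[48.314,51.299] rss=0.681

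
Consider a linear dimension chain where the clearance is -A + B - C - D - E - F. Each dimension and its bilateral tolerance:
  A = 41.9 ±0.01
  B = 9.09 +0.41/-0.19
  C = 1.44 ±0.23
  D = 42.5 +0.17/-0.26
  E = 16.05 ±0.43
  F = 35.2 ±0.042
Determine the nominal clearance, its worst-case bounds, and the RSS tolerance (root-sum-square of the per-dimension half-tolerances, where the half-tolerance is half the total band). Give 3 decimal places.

Stack each dimension's contribution:
  -A: nom -41.900 → Σnom=-41.900; wc +0.010/-0.010 → slack +0.010/-0.010; half-tol=0.010, Σhalf²=0.000100
  +B: nom +9.090 → Σnom=-32.810; wc +0.410/-0.190 → slack +0.420/-0.200; half-tol=0.300, Σhalf²=0.090100
  -C: nom -1.440 → Σnom=-34.250; wc +0.230/-0.230 → slack +0.650/-0.430; half-tol=0.230, Σhalf²=0.143000
  -D: nom -42.500 → Σnom=-76.750; wc +0.260/-0.170 → slack +0.910/-0.600; half-tol=0.215, Σhalf²=0.189225
  -E: nom -16.050 → Σnom=-92.800; wc +0.430/-0.430 → slack +1.340/-1.030; half-tol=0.430, Σhalf²=0.374125
  -F: nom -35.200 → Σnom=-128.000; wc +0.042/-0.042 → slack +1.382/-1.072; half-tol=0.042, Σhalf²=0.375889
Nominal = -128.000. Worst-case = [-128.000 - 1.072, -128.000 + 1.382] = [-129.072, -126.618]. RSS = √0.375889 = 0.613.

nominal=-128.000 wc=[-129.072,-126.618] rss=0.613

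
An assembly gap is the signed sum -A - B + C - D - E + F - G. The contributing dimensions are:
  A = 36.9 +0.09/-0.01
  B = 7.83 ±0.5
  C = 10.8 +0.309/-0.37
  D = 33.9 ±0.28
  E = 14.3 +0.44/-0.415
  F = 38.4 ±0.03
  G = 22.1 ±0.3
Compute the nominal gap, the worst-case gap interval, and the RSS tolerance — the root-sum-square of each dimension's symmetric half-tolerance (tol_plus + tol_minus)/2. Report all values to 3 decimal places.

nominal=-65.830 wc=[-67.840,-63.986] rss=0.848

Stack each dimension's contribution:
  -A: nom -36.900 → Σnom=-36.900; wc +0.010/-0.090 → slack +0.010/-0.090; half-tol=0.050, Σhalf²=0.002500
  -B: nom -7.830 → Σnom=-44.730; wc +0.500/-0.500 → slack +0.510/-0.590; half-tol=0.500, Σhalf²=0.252500
  +C: nom +10.800 → Σnom=-33.930; wc +0.309/-0.370 → slack +0.819/-0.960; half-tol=0.340, Σhalf²=0.367760
  -D: nom -33.900 → Σnom=-67.830; wc +0.280/-0.280 → slack +1.099/-1.240; half-tol=0.280, Σhalf²=0.446160
  -E: nom -14.300 → Σnom=-82.130; wc +0.415/-0.440 → slack +1.514/-1.680; half-tol=0.427, Σhalf²=0.628916
  +F: nom +38.400 → Σnom=-43.730; wc +0.030/-0.030 → slack +1.544/-1.710; half-tol=0.030, Σhalf²=0.629817
  -G: nom -22.100 → Σnom=-65.830; wc +0.300/-0.300 → slack +1.844/-2.010; half-tol=0.300, Σhalf²=0.719816
Nominal = -65.830. Worst-case = [-65.830 - 2.010, -65.830 + 1.844] = [-67.840, -63.986]. RSS = √0.719816 = 0.848.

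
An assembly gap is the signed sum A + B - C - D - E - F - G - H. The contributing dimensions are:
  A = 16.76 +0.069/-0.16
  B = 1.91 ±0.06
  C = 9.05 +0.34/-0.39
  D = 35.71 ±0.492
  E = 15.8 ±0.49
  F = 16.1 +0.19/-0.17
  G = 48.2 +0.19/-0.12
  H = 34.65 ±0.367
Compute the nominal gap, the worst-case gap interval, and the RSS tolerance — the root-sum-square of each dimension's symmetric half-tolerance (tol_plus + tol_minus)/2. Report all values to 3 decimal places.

nominal=-140.840 wc=[-143.129,-138.682] rss=0.907

Stack each dimension's contribution:
  +A: nom +16.760 → Σnom=16.760; wc +0.069/-0.160 → slack +0.069/-0.160; half-tol=0.115, Σhalf²=0.013110
  +B: nom +1.910 → Σnom=18.670; wc +0.060/-0.060 → slack +0.129/-0.220; half-tol=0.060, Σhalf²=0.016710
  -C: nom -9.050 → Σnom=9.620; wc +0.390/-0.340 → slack +0.519/-0.560; half-tol=0.365, Σhalf²=0.149935
  -D: nom -35.710 → Σnom=-26.090; wc +0.492/-0.492 → slack +1.011/-1.052; half-tol=0.492, Σhalf²=0.391999
  -E: nom -15.800 → Σnom=-41.890; wc +0.490/-0.490 → slack +1.501/-1.542; half-tol=0.490, Σhalf²=0.632099
  -F: nom -16.100 → Σnom=-57.990; wc +0.170/-0.190 → slack +1.671/-1.732; half-tol=0.180, Σhalf²=0.664499
  -G: nom -48.200 → Σnom=-106.190; wc +0.120/-0.190 → slack +1.791/-1.922; half-tol=0.155, Σhalf²=0.688524
  -H: nom -34.650 → Σnom=-140.840; wc +0.367/-0.367 → slack +2.158/-2.289; half-tol=0.367, Σhalf²=0.823213
Nominal = -140.840. Worst-case = [-140.840 - 2.289, -140.840 + 2.158] = [-143.129, -138.682]. RSS = √0.823213 = 0.907.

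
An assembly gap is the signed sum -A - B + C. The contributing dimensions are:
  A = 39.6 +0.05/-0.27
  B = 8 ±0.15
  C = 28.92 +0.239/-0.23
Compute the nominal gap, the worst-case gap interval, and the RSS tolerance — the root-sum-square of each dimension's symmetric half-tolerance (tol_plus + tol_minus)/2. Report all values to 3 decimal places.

Stack each dimension's contribution:
  -A: nom -39.600 → Σnom=-39.600; wc +0.270/-0.050 → slack +0.270/-0.050; half-tol=0.160, Σhalf²=0.025600
  -B: nom -8.000 → Σnom=-47.600; wc +0.150/-0.150 → slack +0.420/-0.200; half-tol=0.150, Σhalf²=0.048100
  +C: nom +28.920 → Σnom=-18.680; wc +0.239/-0.230 → slack +0.659/-0.430; half-tol=0.234, Σhalf²=0.103090
Nominal = -18.680. Worst-case = [-18.680 - 0.430, -18.680 + 0.659] = [-19.110, -18.021]. RSS = √0.103090 = 0.321.

nominal=-18.680 wc=[-19.110,-18.021] rss=0.321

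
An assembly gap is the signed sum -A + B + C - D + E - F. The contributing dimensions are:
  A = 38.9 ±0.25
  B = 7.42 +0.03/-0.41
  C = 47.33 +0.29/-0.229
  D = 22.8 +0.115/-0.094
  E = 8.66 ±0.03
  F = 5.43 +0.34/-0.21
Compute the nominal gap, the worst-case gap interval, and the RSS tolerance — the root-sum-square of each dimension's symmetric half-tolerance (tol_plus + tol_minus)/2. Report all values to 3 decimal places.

Stack each dimension's contribution:
  -A: nom -38.900 → Σnom=-38.900; wc +0.250/-0.250 → slack +0.250/-0.250; half-tol=0.250, Σhalf²=0.062500
  +B: nom +7.420 → Σnom=-31.480; wc +0.030/-0.410 → slack +0.280/-0.660; half-tol=0.220, Σhalf²=0.110900
  +C: nom +47.330 → Σnom=15.850; wc +0.290/-0.229 → slack +0.570/-0.889; half-tol=0.260, Σhalf²=0.178240
  -D: nom -22.800 → Σnom=-6.950; wc +0.094/-0.115 → slack +0.664/-1.004; half-tol=0.105, Σhalf²=0.189160
  +E: nom +8.660 → Σnom=1.710; wc +0.030/-0.030 → slack +0.694/-1.034; half-tol=0.030, Σhalf²=0.190060
  -F: nom -5.430 → Σnom=-3.720; wc +0.210/-0.340 → slack +0.904/-1.374; half-tol=0.275, Σhalf²=0.265686
Nominal = -3.720. Worst-case = [-3.720 - 1.374, -3.720 + 0.904] = [-5.094, -2.816]. RSS = √0.265686 = 0.515.

nominal=-3.720 wc=[-5.094,-2.816] rss=0.515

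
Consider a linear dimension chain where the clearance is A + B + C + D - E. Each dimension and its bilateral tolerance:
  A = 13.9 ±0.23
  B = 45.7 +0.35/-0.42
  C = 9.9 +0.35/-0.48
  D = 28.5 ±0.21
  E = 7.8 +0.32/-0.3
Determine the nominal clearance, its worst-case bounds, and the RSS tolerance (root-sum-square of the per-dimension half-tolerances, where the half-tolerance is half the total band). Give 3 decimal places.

nominal=90.200 wc=[88.540,91.640] rss=0.717

Stack each dimension's contribution:
  +A: nom +13.900 → Σnom=13.900; wc +0.230/-0.230 → slack +0.230/-0.230; half-tol=0.230, Σhalf²=0.052900
  +B: nom +45.700 → Σnom=59.600; wc +0.350/-0.420 → slack +0.580/-0.650; half-tol=0.385, Σhalf²=0.201125
  +C: nom +9.900 → Σnom=69.500; wc +0.350/-0.480 → slack +0.930/-1.130; half-tol=0.415, Σhalf²=0.373350
  +D: nom +28.500 → Σnom=98.000; wc +0.210/-0.210 → slack +1.140/-1.340; half-tol=0.210, Σhalf²=0.417450
  -E: nom -7.800 → Σnom=90.200; wc +0.300/-0.320 → slack +1.440/-1.660; half-tol=0.310, Σhalf²=0.513550
Nominal = 90.200. Worst-case = [90.200 - 1.660, 90.200 + 1.440] = [88.540, 91.640]. RSS = √0.513550 = 0.717.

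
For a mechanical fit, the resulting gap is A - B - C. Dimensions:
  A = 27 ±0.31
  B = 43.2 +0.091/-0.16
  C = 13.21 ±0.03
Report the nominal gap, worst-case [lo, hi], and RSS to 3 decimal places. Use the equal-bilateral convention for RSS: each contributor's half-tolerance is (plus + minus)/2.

Stack each dimension's contribution:
  +A: nom +27.000 → Σnom=27.000; wc +0.310/-0.310 → slack +0.310/-0.310; half-tol=0.310, Σhalf²=0.096100
  -B: nom -43.200 → Σnom=-16.200; wc +0.160/-0.091 → slack +0.470/-0.401; half-tol=0.126, Σhalf²=0.111850
  -C: nom -13.210 → Σnom=-29.410; wc +0.030/-0.030 → slack +0.500/-0.431; half-tol=0.030, Σhalf²=0.112750
Nominal = -29.410. Worst-case = [-29.410 - 0.431, -29.410 + 0.500] = [-29.841, -28.910]. RSS = √0.112750 = 0.336.

nominal=-29.410 wc=[-29.841,-28.910] rss=0.336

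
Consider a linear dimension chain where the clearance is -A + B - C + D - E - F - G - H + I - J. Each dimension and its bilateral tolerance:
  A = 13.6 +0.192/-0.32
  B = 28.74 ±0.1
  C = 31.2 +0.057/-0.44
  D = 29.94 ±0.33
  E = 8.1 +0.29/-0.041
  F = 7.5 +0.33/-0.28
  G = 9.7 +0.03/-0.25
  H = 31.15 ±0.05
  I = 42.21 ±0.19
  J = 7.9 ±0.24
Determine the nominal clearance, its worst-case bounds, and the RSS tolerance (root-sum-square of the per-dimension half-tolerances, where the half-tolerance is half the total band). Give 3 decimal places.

Stack each dimension's contribution:
  -A: nom -13.600 → Σnom=-13.600; wc +0.320/-0.192 → slack +0.320/-0.192; half-tol=0.256, Σhalf²=0.065536
  +B: nom +28.740 → Σnom=15.140; wc +0.100/-0.100 → slack +0.420/-0.292; half-tol=0.100, Σhalf²=0.075536
  -C: nom -31.200 → Σnom=-16.060; wc +0.440/-0.057 → slack +0.860/-0.349; half-tol=0.248, Σhalf²=0.137288
  +D: nom +29.940 → Σnom=13.880; wc +0.330/-0.330 → slack +1.190/-0.679; half-tol=0.330, Σhalf²=0.246188
  -E: nom -8.100 → Σnom=5.780; wc +0.041/-0.290 → slack +1.231/-0.969; half-tol=0.165, Σhalf²=0.273579
  -F: nom -7.500 → Σnom=-1.720; wc +0.280/-0.330 → slack +1.511/-1.299; half-tol=0.305, Σhalf²=0.366604
  -G: nom -9.700 → Σnom=-11.420; wc +0.250/-0.030 → slack +1.761/-1.329; half-tol=0.140, Σhalf²=0.386204
  -H: nom -31.150 → Σnom=-42.570; wc +0.050/-0.050 → slack +1.811/-1.379; half-tol=0.050, Σhalf²=0.388704
  +I: nom +42.210 → Σnom=-0.360; wc +0.190/-0.190 → slack +2.001/-1.569; half-tol=0.190, Σhalf²=0.424804
  -J: nom -7.900 → Σnom=-8.260; wc +0.240/-0.240 → slack +2.241/-1.809; half-tol=0.240, Σhalf²=0.482404
Nominal = -8.260. Worst-case = [-8.260 - 1.809, -8.260 + 2.241] = [-10.069, -6.019]. RSS = √0.482404 = 0.695.

nominal=-8.260 wc=[-10.069,-6.019] rss=0.695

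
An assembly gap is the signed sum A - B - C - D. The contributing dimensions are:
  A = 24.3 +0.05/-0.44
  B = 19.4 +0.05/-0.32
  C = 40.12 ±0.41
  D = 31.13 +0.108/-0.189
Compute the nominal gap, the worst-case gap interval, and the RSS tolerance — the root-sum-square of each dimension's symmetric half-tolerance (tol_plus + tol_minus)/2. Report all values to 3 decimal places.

nominal=-66.350 wc=[-67.358,-65.381] rss=0.533

Stack each dimension's contribution:
  +A: nom +24.300 → Σnom=24.300; wc +0.050/-0.440 → slack +0.050/-0.440; half-tol=0.245, Σhalf²=0.060025
  -B: nom -19.400 → Σnom=4.900; wc +0.320/-0.050 → slack +0.370/-0.490; half-tol=0.185, Σhalf²=0.094250
  -C: nom -40.120 → Σnom=-35.220; wc +0.410/-0.410 → slack +0.780/-0.900; half-tol=0.410, Σhalf²=0.262350
  -D: nom -31.130 → Σnom=-66.350; wc +0.189/-0.108 → slack +0.969/-1.008; half-tol=0.148, Σhalf²=0.284402
Nominal = -66.350. Worst-case = [-66.350 - 1.008, -66.350 + 0.969] = [-67.358, -65.381]. RSS = √0.284402 = 0.533.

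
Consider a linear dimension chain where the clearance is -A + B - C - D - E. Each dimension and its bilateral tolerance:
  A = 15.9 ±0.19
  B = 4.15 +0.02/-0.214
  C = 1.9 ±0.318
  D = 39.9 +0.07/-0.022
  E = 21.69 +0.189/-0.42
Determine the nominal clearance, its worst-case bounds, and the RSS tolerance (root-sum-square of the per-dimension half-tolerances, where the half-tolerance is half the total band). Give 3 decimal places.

Stack each dimension's contribution:
  -A: nom -15.900 → Σnom=-15.900; wc +0.190/-0.190 → slack +0.190/-0.190; half-tol=0.190, Σhalf²=0.036100
  +B: nom +4.150 → Σnom=-11.750; wc +0.020/-0.214 → slack +0.210/-0.404; half-tol=0.117, Σhalf²=0.049789
  -C: nom -1.900 → Σnom=-13.650; wc +0.318/-0.318 → slack +0.528/-0.722; half-tol=0.318, Σhalf²=0.150913
  -D: nom -39.900 → Σnom=-53.550; wc +0.022/-0.070 → slack +0.550/-0.792; half-tol=0.046, Σhalf²=0.153029
  -E: nom -21.690 → Σnom=-75.240; wc +0.420/-0.189 → slack +0.970/-0.981; half-tol=0.304, Σhalf²=0.245749
Nominal = -75.240. Worst-case = [-75.240 - 0.981, -75.240 + 0.970] = [-76.221, -74.270]. RSS = √0.245749 = 0.496.

nominal=-75.240 wc=[-76.221,-74.270] rss=0.496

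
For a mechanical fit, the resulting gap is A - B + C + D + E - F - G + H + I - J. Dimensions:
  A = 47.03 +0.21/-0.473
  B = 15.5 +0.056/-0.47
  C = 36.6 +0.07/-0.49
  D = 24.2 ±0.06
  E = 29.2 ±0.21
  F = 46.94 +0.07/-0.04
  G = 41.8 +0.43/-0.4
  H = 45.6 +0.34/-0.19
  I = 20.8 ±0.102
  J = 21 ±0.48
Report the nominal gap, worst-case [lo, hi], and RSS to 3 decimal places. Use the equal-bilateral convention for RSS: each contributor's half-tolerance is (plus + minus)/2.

Stack each dimension's contribution:
  +A: nom +47.030 → Σnom=47.030; wc +0.210/-0.473 → slack +0.210/-0.473; half-tol=0.341, Σhalf²=0.116622
  -B: nom -15.500 → Σnom=31.530; wc +0.470/-0.056 → slack +0.680/-0.529; half-tol=0.263, Σhalf²=0.185791
  +C: nom +36.600 → Σnom=68.130; wc +0.070/-0.490 → slack +0.750/-1.019; half-tol=0.280, Σhalf²=0.264191
  +D: nom +24.200 → Σnom=92.330; wc +0.060/-0.060 → slack +0.810/-1.079; half-tol=0.060, Σhalf²=0.267791
  +E: nom +29.200 → Σnom=121.530; wc +0.210/-0.210 → slack +1.020/-1.289; half-tol=0.210, Σhalf²=0.311891
  -F: nom -46.940 → Σnom=74.590; wc +0.040/-0.070 → slack +1.060/-1.359; half-tol=0.055, Σhalf²=0.314916
  -G: nom -41.800 → Σnom=32.790; wc +0.400/-0.430 → slack +1.460/-1.789; half-tol=0.415, Σhalf²=0.487141
  +H: nom +45.600 → Σnom=78.390; wc +0.340/-0.190 → slack +1.800/-1.979; half-tol=0.265, Σhalf²=0.557366
  +I: nom +20.800 → Σnom=99.190; wc +0.102/-0.102 → slack +1.902/-2.081; half-tol=0.102, Σhalf²=0.567770
  -J: nom -21.000 → Σnom=78.190; wc +0.480/-0.480 → slack +2.382/-2.561; half-tol=0.480, Σhalf²=0.798170
Nominal = 78.190. Worst-case = [78.190 - 2.561, 78.190 + 2.382] = [75.629, 80.572]. RSS = √0.798170 = 0.893.

nominal=78.190 wc=[75.629,80.572] rss=0.893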